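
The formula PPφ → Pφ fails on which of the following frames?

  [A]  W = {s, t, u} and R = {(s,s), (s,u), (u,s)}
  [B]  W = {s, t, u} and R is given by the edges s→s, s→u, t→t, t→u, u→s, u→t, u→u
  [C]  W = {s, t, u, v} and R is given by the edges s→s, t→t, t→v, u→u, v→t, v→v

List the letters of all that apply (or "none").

The schema PPφ → Pφ is the dual of axiom 4; it is valid on a frame iff R is transitive.
(A) R is not transitive (u R s and s R u but not u R u), so the schema fails here.
(B) R is not transitive (s R u and u R t but not s R t), so the schema fails here.
(C) R is transitive (R is closed under composition), so the schema is valid here.

A, B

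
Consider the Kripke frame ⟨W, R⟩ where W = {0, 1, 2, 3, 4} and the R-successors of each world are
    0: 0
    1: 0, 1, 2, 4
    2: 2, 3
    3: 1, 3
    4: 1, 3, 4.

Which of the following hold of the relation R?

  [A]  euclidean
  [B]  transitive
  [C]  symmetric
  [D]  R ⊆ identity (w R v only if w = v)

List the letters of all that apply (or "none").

(A) not euclidean: 1 R 0 and 1 R 1 but not 0 R 1.
(B) not transitive: 1 R 2 and 2 R 3 but not 1 R 3.
(C) not symmetric: 1 R 0 but not 0 R 1.
(D) not ⊆ identity: 1 R 0 with 1 ≠ 0.

none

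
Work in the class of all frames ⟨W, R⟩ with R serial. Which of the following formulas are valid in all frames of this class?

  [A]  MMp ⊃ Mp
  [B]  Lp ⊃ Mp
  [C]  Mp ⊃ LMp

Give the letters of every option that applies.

(A) MMp ⊃ Mp (the dual of axiom 4) characterises the transitive frames. Such an R need not be transitive — not valid.
(B) Lp ⊃ Mp (axiom D) characterises the serial frames. Every such R is serial — valid.
(C) axiom 5: valid iff R is euclidean. Such an R need not be euclidean — not valid.

B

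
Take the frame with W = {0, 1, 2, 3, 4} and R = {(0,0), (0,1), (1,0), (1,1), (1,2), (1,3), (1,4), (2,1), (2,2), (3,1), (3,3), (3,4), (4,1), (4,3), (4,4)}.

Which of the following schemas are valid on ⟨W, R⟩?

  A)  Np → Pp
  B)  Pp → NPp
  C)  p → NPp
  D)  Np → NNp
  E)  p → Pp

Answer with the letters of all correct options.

A, C, E

R is reflexive: each world relates to itself.
R is symmetric: every R-edge is matched by its reverse.
R is not transitive: 0 R 1 and 1 R 2 but not 0 R 2.
R is not euclidean: 1 R 0 and 1 R 2 but not 0 R 2.
R is serial: every world has an R-successor.
(A) Np → Pp (axiom D) characterises the serial frames. R is serial — valid.
(B) Pp → NPp is axiom 5, which corresponds to the euclidean property. R is not euclidean — not valid.
(C) p → NPp (axiom B) characterises the symmetric frames. R is symmetric — valid.
(D) Np → NNp is axiom 4, which corresponds to transitivity. R is not transitive — not valid.
(E) p → Pp is the dual of axiom T; it is valid on a frame exactly when R is reflexive. R is reflexive, so valid.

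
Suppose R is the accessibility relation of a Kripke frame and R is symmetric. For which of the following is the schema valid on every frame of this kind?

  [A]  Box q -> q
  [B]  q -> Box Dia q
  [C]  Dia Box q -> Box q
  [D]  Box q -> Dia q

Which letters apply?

B

(A) Box q -> q is axiom T, which corresponds to reflexivity. Such an R need not be reflexive — not valid.
(B) axiom B: valid iff R is symmetric. Every such R is symmetric — valid.
(C) the dual of axiom 5: valid iff R is euclidean. Such an R need not be euclidean — not valid.
(D) Box q -> Dia q is axiom D; it is valid on a frame exactly when R is serial. Such an R need not be serial, so not valid.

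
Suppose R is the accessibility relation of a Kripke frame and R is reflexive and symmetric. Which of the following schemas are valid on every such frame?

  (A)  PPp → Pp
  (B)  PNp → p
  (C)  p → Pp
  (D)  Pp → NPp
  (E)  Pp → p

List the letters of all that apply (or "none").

B, C

Reflexive relations are serial.
(A) PPp → Pp is the dual of axiom 4; it is valid on a frame exactly when R is transitive. Such an R need not be transitive, so not valid.
(B) the dual of axiom B: valid iff R is symmetric. Every such R is symmetric — valid.
(C) p → Pp is the dual of axiom T, which corresponds to reflexivity. Every such R is reflexive — valid.
(D) axiom 5: valid iff R is euclidean. Such an R need not be euclidean — not valid.
(E) Pp → p is the converse of T; it holds exactly when R ⊆ identity. Such an R need not be a subset of the identity — not valid.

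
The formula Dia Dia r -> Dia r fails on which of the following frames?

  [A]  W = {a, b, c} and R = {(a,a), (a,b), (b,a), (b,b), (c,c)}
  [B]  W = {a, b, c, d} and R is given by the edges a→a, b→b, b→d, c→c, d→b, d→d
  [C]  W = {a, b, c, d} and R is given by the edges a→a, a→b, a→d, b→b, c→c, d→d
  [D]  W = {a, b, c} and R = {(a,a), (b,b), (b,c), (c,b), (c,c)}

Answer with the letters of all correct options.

The schema Dia Dia r -> Dia r is the dual of axiom 4; it is valid on a frame iff R is transitive.
(A) R is transitive (R is closed under composition), so the schema is valid here.
(B) R is transitive (R is closed under composition), so the schema is valid here.
(C) R is transitive (R is closed under composition), so the schema is valid here.
(D) R is transitive (R is closed under composition), so the schema is valid here.

none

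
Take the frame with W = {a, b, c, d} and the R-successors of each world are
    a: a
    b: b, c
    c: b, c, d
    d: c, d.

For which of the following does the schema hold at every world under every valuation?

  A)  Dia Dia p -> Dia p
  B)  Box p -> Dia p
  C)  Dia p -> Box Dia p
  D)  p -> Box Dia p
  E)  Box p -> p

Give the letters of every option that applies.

B, D, E

R is reflexive: each world relates to itself.
R is symmetric: every R-edge is matched by its reverse.
R is not transitive: b R c and c R d but not b R d.
R is not euclidean: c R b and c R d but not b R d.
R is serial: every world has an R-successor.
(A) Dia Dia p -> Dia p (the dual of axiom 4) characterises the transitive frames. R is not transitive — not valid.
(B) Box p -> Dia p is axiom D; it is valid on a frame exactly when R is serial. R is serial, so valid.
(C) Dia p -> Box Dia p is axiom 5, which corresponds to the euclidean property. R is not euclidean — not valid.
(D) p -> Box Dia p is axiom B, which corresponds to symmetry. R is symmetric — valid.
(E) Box p -> p is axiom T; it is valid on a frame exactly when R is reflexive. R is reflexive, so valid.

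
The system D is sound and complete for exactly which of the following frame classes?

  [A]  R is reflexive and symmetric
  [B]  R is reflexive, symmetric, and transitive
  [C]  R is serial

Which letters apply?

(A) this class determines B (= KTB), not D.
(B) this class determines S5, not D.
(C) D is sound and complete for exactly this class.

C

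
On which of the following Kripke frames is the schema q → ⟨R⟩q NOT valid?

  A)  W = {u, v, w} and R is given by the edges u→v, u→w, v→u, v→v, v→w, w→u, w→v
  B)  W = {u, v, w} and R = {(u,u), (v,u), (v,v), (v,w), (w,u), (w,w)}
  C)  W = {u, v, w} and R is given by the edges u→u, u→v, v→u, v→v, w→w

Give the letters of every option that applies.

The schema q → ⟨R⟩q is the dual of axiom T; it is valid on a frame iff R is reflexive.
(A) R is not reflexive (not u R u), so the schema fails here.
(B) R is reflexive (each world relates to itself), so the schema is valid here.
(C) R is reflexive (each world relates to itself), so the schema is valid here.

A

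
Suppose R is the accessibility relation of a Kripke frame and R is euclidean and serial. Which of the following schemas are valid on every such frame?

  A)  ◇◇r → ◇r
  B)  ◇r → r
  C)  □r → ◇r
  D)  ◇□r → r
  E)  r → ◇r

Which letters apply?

(A) ◇◇r → ◇r (the dual of axiom 4) characterises the transitive frames. Such an R need not be transitive — not valid.
(B) ◇r → r (the converse of T) corresponds to R being a subset of the identity. Such an R need not be a subset of the identity, so not valid.
(C) □r → ◇r (axiom D) characterises the serial frames. Every such R is serial — valid.
(D) the dual of axiom B: valid iff R is symmetric. Such an R need not be symmetric — not valid.
(E) r → ◇r is the dual of axiom T, which corresponds to reflexivity. Such an R need not be reflexive — not valid.

C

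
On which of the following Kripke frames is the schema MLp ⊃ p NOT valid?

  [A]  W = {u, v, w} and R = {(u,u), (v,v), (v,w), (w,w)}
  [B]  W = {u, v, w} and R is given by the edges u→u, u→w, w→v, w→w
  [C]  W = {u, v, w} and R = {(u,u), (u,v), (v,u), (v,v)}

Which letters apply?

The schema MLp ⊃ p is the dual of axiom B; it is valid on a frame iff R is symmetric.
(A) R is not symmetric (v R w but not w R v), so the schema fails here.
(B) R is not symmetric (u R w but not w R u), so the schema fails here.
(C) R is symmetric (every R-edge is matched by its reverse), so the schema is valid here.

A, B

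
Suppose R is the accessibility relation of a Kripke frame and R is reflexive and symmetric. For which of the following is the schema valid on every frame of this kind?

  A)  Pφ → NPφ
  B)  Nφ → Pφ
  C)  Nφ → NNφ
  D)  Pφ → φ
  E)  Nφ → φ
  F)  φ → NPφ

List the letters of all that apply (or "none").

Reflexive relations are serial.
(A) Pφ → NPφ is axiom 5; it is valid on a frame exactly when R is euclidean. Such an R need not be euclidean, so not valid.
(B) Nφ → Pφ (axiom D) characterises the serial frames. Every such R is serial — valid.
(C) Nφ → NNφ (axiom 4) characterises the transitive frames. Such an R need not be transitive — not valid.
(D) Pφ → φ is valid only on frames where every R-edge is a self-loop. Such an R need not be a subset of the identity — not valid.
(E) Nφ → φ is axiom T; it is valid on a frame exactly when R is reflexive. Every such R is reflexive, so valid.
(F) φ → NPφ is axiom B, which corresponds to symmetry. Every such R is symmetric — valid.

B, E, F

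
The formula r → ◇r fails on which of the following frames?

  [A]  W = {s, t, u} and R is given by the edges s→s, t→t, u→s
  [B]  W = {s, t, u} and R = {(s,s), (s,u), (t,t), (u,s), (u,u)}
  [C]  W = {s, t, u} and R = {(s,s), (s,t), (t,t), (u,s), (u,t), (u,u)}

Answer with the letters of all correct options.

The schema r → ◇r is the dual of axiom T; it is valid on a frame iff R is reflexive.
(A) R is not reflexive (not u R u), so the schema fails here.
(B) R is reflexive (each world relates to itself), so the schema is valid here.
(C) R is reflexive (each world relates to itself), so the schema is valid here.

A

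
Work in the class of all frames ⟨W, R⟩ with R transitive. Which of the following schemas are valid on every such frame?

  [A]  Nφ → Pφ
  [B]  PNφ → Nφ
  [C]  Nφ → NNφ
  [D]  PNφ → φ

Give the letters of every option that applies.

(A) Nφ → Pφ is axiom D; it is valid on a frame exactly when R is serial. Such an R need not be serial, so not valid.
(B) PNφ → Nφ is the dual of axiom 5; it is valid on a frame exactly when R is euclidean. Such an R need not be euclidean, so not valid.
(C) axiom 4: valid iff R is transitive. Every such R is transitive — valid.
(D) PNφ → φ (the dual of axiom B) characterises the symmetric frames. Such an R need not be symmetric — not valid.

C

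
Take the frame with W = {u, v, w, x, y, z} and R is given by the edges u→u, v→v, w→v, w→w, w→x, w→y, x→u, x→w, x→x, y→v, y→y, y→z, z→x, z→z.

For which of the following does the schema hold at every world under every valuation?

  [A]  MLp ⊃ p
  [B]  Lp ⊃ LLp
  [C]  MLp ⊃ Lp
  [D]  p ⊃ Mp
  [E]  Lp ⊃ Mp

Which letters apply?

R is reflexive: each world relates to itself.
R is not symmetric: w R v but not v R w.
R is not transitive: w R x and x R u but not w R u.
R is not euclidean: w R v and w R w but not v R w.
R is serial: every world has an R-successor.
(A) MLp ⊃ p (the dual of axiom B) characterises the symmetric frames. R is not symmetric — not valid.
(B) Lp ⊃ LLp (axiom 4) characterises the transitive frames. R is not transitive — not valid.
(C) the dual of axiom 5: valid iff R is euclidean. R is not euclidean — not valid.
(D) p ⊃ Mp (the dual of axiom T) characterises the reflexive frames. R is reflexive — valid.
(E) Lp ⊃ Mp is axiom D, which corresponds to seriality. R is serial — valid.

D, E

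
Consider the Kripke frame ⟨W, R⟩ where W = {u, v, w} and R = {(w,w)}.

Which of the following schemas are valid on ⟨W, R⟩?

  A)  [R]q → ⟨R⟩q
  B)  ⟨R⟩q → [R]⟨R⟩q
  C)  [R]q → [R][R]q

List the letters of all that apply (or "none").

R is transitive: R is closed under composition.
R is euclidean: any two R-successors of the same world are R-related.
R is not serial: u has no R-successor.
(A) [R]q → ⟨R⟩q is axiom D; it is valid on a frame exactly when R is serial. R is not serial, so not valid.
(B) ⟨R⟩q → [R]⟨R⟩q is axiom 5; it is valid on a frame exactly when R is euclidean. R is euclidean, so valid.
(C) axiom 4: valid iff R is transitive. R is transitive — valid.

B, C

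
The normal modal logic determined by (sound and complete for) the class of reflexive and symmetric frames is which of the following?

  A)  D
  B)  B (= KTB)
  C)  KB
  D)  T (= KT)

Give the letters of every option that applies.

(A) D is determined by the class of serial frames.
(B) B (= KTB) is determined by exactly this class.
(C) KB is determined by the class of symmetric frames.
(D) T (= KT) is determined by the class of reflexive frames.

B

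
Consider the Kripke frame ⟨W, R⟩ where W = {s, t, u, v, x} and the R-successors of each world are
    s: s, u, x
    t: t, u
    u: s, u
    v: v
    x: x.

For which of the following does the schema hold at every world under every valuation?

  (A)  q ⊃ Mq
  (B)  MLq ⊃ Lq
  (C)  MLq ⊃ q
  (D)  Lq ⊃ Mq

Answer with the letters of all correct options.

R is reflexive: each world relates to itself.
R is not symmetric: s R x but not x R s.
R is not euclidean: s R u and s R x but not u R x.
R is serial: every world has an R-successor.
(A) q ⊃ Mq (the dual of axiom T) characterises the reflexive frames. R is reflexive — valid.
(B) MLq ⊃ Lq is the dual of axiom 5; it is valid on a frame exactly when R is euclidean. R is not euclidean, so not valid.
(C) MLq ⊃ q (the dual of axiom B) characterises the symmetric frames. R is not symmetric — not valid.
(D) Lq ⊃ Mq (axiom D) characterises the serial frames. R is serial — valid.

A, D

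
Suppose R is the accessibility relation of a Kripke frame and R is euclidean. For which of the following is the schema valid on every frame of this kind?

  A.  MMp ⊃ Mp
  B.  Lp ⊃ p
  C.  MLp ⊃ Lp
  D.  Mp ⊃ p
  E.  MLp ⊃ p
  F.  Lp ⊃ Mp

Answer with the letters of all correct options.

(A) MMp ⊃ Mp (the dual of axiom 4) characterises the transitive frames. Such an R need not be transitive — not valid.
(B) Lp ⊃ p is axiom T; it is valid on a frame exactly when R is reflexive. Such an R need not be reflexive, so not valid.
(C) the dual of axiom 5: valid iff R is euclidean. Every such R is euclidean — valid.
(D) Mp ⊃ p (the converse of T) corresponds to R being a subset of the identity. Such an R need not be a subset of the identity, so not valid.
(E) MLp ⊃ p is the dual of axiom B, which corresponds to symmetry. Such an R need not be symmetric — not valid.
(F) Lp ⊃ Mp is axiom D, which corresponds to seriality. Such an R need not be serial — not valid.

C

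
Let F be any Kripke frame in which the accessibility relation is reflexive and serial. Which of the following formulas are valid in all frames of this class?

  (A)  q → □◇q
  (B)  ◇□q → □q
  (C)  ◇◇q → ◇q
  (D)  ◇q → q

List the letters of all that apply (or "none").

(A) q → □◇q (axiom B) characterises the symmetric frames. Such an R need not be symmetric — not valid.
(B) ◇□q → □q is the dual of axiom 5; it is valid on a frame exactly when R is euclidean. Such an R need not be euclidean, so not valid.
(C) ◇◇q → ◇q is the dual of axiom 4, which corresponds to transitivity. Such an R need not be transitive — not valid.
(D) ◇q → q is valid only on frames where every R-edge is a self-loop. Such an R need not be a subset of the identity — not valid.

none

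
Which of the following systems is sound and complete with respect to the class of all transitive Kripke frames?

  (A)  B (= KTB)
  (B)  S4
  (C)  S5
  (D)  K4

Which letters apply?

D

(A) B (= KTB) is determined by the class of reflexive and symmetric frames.
(B) S4 is determined by the class of reflexive and transitive frames.
(C) S5 is determined by the class of reflexive, symmetric, and transitive frames.
(D) K4 is determined by exactly this class.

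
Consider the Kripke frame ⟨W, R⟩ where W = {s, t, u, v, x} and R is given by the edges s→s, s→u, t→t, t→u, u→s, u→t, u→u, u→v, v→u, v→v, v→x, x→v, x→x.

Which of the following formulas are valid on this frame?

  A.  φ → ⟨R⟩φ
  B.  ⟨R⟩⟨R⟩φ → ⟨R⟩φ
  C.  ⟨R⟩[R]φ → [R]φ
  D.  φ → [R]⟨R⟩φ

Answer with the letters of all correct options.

R is reflexive: each world relates to itself.
R is symmetric: every R-edge is matched by its reverse.
R is not transitive: s R u and u R t but not s R t.
R is not euclidean: u R s and u R t but not s R t.
(A) φ → ⟨R⟩φ (the dual of axiom T) characterises the reflexive frames. R is reflexive — valid.
(B) the dual of axiom 4: valid iff R is transitive. R is not transitive — not valid.
(C) ⟨R⟩[R]φ → [R]φ is the dual of axiom 5, which corresponds to the euclidean property. R is not euclidean — not valid.
(D) φ → [R]⟨R⟩φ is axiom B; it is valid on a frame exactly when R is symmetric. R is symmetric, so valid.

A, D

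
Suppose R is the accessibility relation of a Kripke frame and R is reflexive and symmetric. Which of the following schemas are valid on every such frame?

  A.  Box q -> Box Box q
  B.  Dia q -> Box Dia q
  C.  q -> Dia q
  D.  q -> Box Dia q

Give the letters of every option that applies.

Reflexive relations are serial.
(A) Box q -> Box Box q is axiom 4, which corresponds to transitivity. Such an R need not be transitive — not valid.
(B) Dia q -> Box Dia q is axiom 5; it is valid on a frame exactly when R is euclidean. Such an R need not be euclidean, so not valid.
(C) q -> Dia q is the dual of axiom T, which corresponds to reflexivity. Every such R is reflexive — valid.
(D) q -> Box Dia q is axiom B; it is valid on a frame exactly when R is symmetric. Every such R is symmetric, so valid.

C, D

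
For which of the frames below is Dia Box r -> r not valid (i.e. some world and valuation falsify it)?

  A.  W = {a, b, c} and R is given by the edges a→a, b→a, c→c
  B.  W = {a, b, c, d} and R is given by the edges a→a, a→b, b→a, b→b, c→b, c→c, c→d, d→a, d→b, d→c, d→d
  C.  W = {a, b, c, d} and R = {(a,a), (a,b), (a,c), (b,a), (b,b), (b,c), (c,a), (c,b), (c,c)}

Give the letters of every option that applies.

The schema Dia Box r -> r is the dual of axiom B; it is valid on a frame iff R is symmetric.
(A) R is not symmetric (b R a but not a R b), so the schema fails here.
(B) R is not symmetric (c R b but not b R c), so the schema fails here.
(C) R is symmetric (every R-edge is matched by its reverse), so the schema is valid here.

A, B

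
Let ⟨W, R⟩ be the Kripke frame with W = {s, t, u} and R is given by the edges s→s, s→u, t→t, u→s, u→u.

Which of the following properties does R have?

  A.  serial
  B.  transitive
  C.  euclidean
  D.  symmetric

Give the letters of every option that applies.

(A) serial: every world has an R-successor.
(B) transitive: R is closed under composition.
(C) euclidean: any two R-successors of the same world are R-related.
(D) symmetric: every R-edge is matched by its reverse.

A, B, C, D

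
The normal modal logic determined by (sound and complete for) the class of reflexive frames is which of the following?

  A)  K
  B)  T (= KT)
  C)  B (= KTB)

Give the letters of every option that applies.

(A) K is determined by the class of arbitrary frames.
(B) T (= KT) is determined by exactly this class.
(C) B (= KTB) is determined by the class of reflexive and symmetric frames.

B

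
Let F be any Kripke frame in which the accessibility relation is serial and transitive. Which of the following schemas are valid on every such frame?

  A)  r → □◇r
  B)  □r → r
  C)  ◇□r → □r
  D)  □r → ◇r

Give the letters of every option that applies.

D

(A) r → □◇r is axiom B; it is valid on a frame exactly when R is symmetric. Such an R need not be symmetric, so not valid.
(B) axiom T: valid iff R is reflexive. Such an R need not be reflexive — not valid.
(C) ◇□r → □r is the dual of axiom 5; it is valid on a frame exactly when R is euclidean. Such an R need not be euclidean, so not valid.
(D) □r → ◇r is axiom D; it is valid on a frame exactly when R is serial. Every such R is serial, so valid.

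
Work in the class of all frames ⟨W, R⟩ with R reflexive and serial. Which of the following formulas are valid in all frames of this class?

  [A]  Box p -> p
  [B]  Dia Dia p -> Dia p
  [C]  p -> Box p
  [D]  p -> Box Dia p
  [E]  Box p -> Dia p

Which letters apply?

A, E

(A) Box p -> p (axiom T) characterises the reflexive frames. Every such R is reflexive — valid.
(B) Dia Dia p -> Dia p is the dual of axiom 4, which corresponds to transitivity. Such an R need not be transitive — not valid.
(C) p -> Box p is valid only on frames where every R-edge is a self-loop. Such an R need not be a subset of the identity — not valid.
(D) axiom B: valid iff R is symmetric. Such an R need not be symmetric — not valid.
(E) Box p -> Dia p is axiom D; it is valid on a frame exactly when R is serial. Every such R is serial, so valid.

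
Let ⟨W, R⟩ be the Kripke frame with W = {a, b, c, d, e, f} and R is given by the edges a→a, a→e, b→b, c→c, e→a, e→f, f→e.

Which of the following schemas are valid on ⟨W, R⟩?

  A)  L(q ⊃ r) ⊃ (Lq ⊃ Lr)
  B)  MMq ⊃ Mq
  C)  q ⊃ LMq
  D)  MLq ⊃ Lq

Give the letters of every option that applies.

R is symmetric: every R-edge is matched by its reverse.
R is not transitive: a R e and e R f but not a R f.
R is not euclidean: e R a and e R f but not a R f.
(A) this is just K, valid on every normal frame.
(B) MMq ⊃ Mq (the dual of axiom 4) characterises the transitive frames. R is not transitive — not valid.
(C) q ⊃ LMq (axiom B) characterises the symmetric frames. R is symmetric — valid.
(D) the dual of axiom 5: valid iff R is euclidean. R is not euclidean — not valid.

A, C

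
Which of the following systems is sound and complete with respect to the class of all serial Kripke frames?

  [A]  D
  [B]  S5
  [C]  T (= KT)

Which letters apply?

A

(A) D is determined by exactly this class.
(B) S5 is determined by the class of reflexive, symmetric, and transitive frames.
(C) T (= KT) is determined by the class of reflexive frames.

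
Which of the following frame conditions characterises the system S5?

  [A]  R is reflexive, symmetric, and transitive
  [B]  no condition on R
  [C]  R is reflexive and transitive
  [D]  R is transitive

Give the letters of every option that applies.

(A) S5 is sound and complete for exactly this class.
(B) this class determines K, not S5.
(C) this class determines S4, not S5.
(D) this class determines K4, not S5.

A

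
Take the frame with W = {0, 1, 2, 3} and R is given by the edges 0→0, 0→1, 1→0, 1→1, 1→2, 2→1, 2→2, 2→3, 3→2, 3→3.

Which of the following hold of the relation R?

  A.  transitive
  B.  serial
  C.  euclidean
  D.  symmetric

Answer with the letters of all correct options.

B, D

(A) not transitive: 0 R 1 and 1 R 2 but not 0 R 2.
(B) serial: every world has an R-successor.
(C) not euclidean: 1 R 0 and 1 R 2 but not 0 R 2.
(D) symmetric: every R-edge is matched by its reverse.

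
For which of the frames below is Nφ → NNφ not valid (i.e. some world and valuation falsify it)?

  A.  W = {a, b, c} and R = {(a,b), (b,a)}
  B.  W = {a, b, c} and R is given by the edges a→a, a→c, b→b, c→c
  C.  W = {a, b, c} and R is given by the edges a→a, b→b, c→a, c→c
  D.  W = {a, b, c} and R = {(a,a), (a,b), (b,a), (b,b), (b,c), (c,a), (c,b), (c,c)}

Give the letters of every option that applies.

A, D

The schema Nφ → NNφ is axiom 4; it is valid on a frame iff R is transitive.
(A) R is not transitive (a R b and b R a but not a R a), so the schema fails here.
(B) R is transitive (R is closed under composition), so the schema is valid here.
(C) R is transitive (R is closed under composition), so the schema is valid here.
(D) R is not transitive (a R b and b R c but not a R c), so the schema fails here.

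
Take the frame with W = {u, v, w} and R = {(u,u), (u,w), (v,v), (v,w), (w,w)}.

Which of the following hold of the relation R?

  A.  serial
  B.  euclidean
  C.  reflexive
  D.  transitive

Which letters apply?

A, C, D

(A) serial: every world has an R-successor.
(B) not euclidean: u R w and u R u but not w R u.
(C) reflexive: each world relates to itself.
(D) transitive: R is closed under composition.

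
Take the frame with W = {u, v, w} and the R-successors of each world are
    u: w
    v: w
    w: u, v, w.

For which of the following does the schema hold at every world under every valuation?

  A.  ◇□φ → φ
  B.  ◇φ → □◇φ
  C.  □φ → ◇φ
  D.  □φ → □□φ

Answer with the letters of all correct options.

A, C

R is symmetric: every R-edge is matched by its reverse.
R is not transitive: u R w and w R u but not u R u.
R is not euclidean: w R u and w R v but not u R v.
R is serial: every world has an R-successor.
(A) ◇□φ → φ is the dual of axiom B, which corresponds to symmetry. R is symmetric — valid.
(B) ◇φ → □◇φ is axiom 5, which corresponds to the euclidean property. R is not euclidean — not valid.
(C) □φ → ◇φ is axiom D, which corresponds to seriality. R is serial — valid.
(D) □φ → □□φ (axiom 4) characterises the transitive frames. R is not transitive — not valid.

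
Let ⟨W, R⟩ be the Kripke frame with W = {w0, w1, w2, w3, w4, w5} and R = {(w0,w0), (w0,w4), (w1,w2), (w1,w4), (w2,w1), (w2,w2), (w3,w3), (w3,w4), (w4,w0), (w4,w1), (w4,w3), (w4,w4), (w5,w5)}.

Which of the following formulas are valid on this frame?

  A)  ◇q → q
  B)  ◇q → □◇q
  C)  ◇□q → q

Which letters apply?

R is symmetric: every R-edge is matched by its reverse.
R is not euclidean: w1 R w2 and w1 R w4 but not w2 R w4.
R is not a subset of the identity: w0 R w4 with w0 ≠ w4.
(A) ◇q → q is valid only on frames where every R-edge is a self-loop. Here R ⊄ identity — not valid.
(B) axiom 5: valid iff R is euclidean. R is not euclidean — not valid.
(C) ◇□q → q (the dual of axiom B) characterises the symmetric frames. R is symmetric — valid.

C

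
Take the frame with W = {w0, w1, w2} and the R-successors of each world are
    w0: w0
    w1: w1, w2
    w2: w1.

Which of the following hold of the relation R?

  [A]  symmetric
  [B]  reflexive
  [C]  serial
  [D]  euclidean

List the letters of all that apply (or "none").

(A) symmetric: every R-edge is matched by its reverse.
(B) not reflexive: not w2 R w2.
(C) serial: every world has an R-successor.
(D) not euclidean: w1 R w2 and w1 R w2 but not w2 R w2.

A, C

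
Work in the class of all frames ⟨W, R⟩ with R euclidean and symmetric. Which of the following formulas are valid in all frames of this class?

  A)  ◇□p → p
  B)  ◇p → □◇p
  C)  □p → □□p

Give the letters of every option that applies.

A symmetric euclidean relation is transitive (uRv and vRw give vRu by symmetry, then uRw by the euclidean condition, applied at v).
(A) ◇□p → p is the dual of axiom B, which corresponds to symmetry. Every such R is symmetric — valid.
(B) ◇p → □◇p is axiom 5; it is valid on a frame exactly when R is euclidean. Every such R is euclidean, so valid.
(C) □p → □□p is axiom 4, which corresponds to transitivity. Every such R is transitive — valid.

A, B, C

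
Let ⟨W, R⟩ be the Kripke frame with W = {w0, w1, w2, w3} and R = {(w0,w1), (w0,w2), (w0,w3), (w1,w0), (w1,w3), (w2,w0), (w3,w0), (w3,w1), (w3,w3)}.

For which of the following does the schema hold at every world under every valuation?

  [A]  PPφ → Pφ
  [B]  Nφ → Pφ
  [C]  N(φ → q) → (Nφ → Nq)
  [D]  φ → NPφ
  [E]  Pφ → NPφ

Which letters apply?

R is symmetric: every R-edge is matched by its reverse.
R is not transitive: w0 R w1 and w1 R w0 but not w0 R w0.
R is not euclidean: w0 R w1 and w0 R w2 but not w1 R w2.
R is serial: every world has an R-successor.
(A) PPφ → Pφ is the dual of axiom 4; it is valid on a frame exactly when R is transitive. R is not transitive, so not valid.
(B) Nφ → Pφ is axiom D, which corresponds to seriality. R is serial — valid.
(C) N(φ → q) → (Nφ → Nq) is axiom K, valid on every Kripke frame — valid.
(D) φ → NPφ is axiom B; it is valid on a frame exactly when R is symmetric. R is symmetric, so valid.
(E) axiom 5: valid iff R is euclidean. R is not euclidean — not valid.

B, C, D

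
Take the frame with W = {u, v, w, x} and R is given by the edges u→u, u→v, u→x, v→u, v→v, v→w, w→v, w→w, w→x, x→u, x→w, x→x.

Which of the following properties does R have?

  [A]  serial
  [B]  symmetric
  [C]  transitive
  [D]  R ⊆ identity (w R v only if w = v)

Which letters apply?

A, B

(A) serial: every world has an R-successor.
(B) symmetric: every R-edge is matched by its reverse.
(C) not transitive: u R v and v R w but not u R w.
(D) not ⊆ identity: u R v with u ≠ v.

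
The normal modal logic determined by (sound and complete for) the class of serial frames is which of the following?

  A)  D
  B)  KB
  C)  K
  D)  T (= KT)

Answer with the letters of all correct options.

A

(A) D is determined by exactly this class.
(B) KB is determined by the class of symmetric frames.
(C) K is determined by the class of arbitrary frames.
(D) T (= KT) is determined by the class of reflexive frames.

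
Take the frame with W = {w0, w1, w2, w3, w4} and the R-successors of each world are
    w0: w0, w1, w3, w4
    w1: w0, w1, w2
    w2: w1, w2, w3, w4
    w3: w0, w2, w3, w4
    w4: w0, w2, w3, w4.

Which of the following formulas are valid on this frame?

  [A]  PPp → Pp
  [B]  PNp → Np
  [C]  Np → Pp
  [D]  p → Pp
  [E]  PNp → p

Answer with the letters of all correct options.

R is reflexive: each world relates to itself.
R is symmetric: every R-edge is matched by its reverse.
R is not transitive: w0 R w1 and w1 R w2 but not w0 R w2.
R is not euclidean: w0 R w1 and w0 R w3 but not w1 R w3.
R is serial: every world has an R-successor.
(A) PPp → Pp is the dual of axiom 4, which corresponds to transitivity. R is not transitive — not valid.
(B) PNp → Np is the dual of axiom 5, which corresponds to the euclidean property. R is not euclidean — not valid.
(C) Np → Pp is axiom D; it is valid on a frame exactly when R is serial. R is serial, so valid.
(D) the dual of axiom T: valid iff R is reflexive. R is reflexive — valid.
(E) PNp → p is the dual of axiom B; it is valid on a frame exactly when R is symmetric. R is symmetric, so valid.

C, D, E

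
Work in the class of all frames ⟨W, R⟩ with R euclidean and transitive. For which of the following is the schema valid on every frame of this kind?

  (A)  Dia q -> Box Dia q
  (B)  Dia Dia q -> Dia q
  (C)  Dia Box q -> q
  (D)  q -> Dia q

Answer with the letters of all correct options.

A, B

(A) Dia q -> Box Dia q (axiom 5) characterises the euclidean frames. Every such R is euclidean — valid.
(B) Dia Dia q -> Dia q (the dual of axiom 4) characterises the transitive frames. Every such R is transitive — valid.
(C) Dia Box q -> q (the dual of axiom B) characterises the symmetric frames. Such an R need not be symmetric — not valid.
(D) q -> Dia q (the dual of axiom T) characterises the reflexive frames. Such an R need not be reflexive — not valid.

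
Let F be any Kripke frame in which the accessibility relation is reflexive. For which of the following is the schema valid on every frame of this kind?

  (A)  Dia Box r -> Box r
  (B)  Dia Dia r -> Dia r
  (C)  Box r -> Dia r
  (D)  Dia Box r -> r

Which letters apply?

A reflexive relation is serial.
(A) the dual of axiom 5: valid iff R is euclidean. Such an R need not be euclidean — not valid.
(B) the dual of axiom 4: valid iff R is transitive. Such an R need not be transitive — not valid.
(C) Box r -> Dia r is axiom D; it is valid on a frame exactly when R is serial. Every such R is serial, so valid.
(D) Dia Box r -> r is the dual of axiom B, which corresponds to symmetry. Such an R need not be symmetric — not valid.

C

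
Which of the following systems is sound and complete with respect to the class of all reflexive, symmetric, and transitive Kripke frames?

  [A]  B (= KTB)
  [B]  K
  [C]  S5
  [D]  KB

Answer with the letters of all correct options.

(A) B (= KTB) is determined by the class of reflexive and symmetric frames.
(B) K is determined by the class of arbitrary frames.
(C) S5 is determined by exactly this class.
(D) KB is determined by the class of symmetric frames.

C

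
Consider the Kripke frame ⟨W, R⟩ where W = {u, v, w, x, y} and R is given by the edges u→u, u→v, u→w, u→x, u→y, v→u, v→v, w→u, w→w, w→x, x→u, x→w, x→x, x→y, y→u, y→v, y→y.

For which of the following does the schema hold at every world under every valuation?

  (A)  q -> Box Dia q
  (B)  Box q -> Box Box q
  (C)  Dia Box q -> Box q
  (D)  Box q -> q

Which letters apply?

D

R is reflexive: each world relates to itself.
R is not symmetric: x R y but not y R x.
R is not transitive: v R u and u R w but not v R w.
R is not euclidean: u R v and u R w but not v R w.
(A) q -> Box Dia q is axiom B; it is valid on a frame exactly when R is symmetric. R is not symmetric, so not valid.
(B) Box q -> Box Box q is axiom 4, which corresponds to transitivity. R is not transitive — not valid.
(C) the dual of axiom 5: valid iff R is euclidean. R is not euclidean — not valid.
(D) Box q -> q is axiom T; it is valid on a frame exactly when R is reflexive. R is reflexive, so valid.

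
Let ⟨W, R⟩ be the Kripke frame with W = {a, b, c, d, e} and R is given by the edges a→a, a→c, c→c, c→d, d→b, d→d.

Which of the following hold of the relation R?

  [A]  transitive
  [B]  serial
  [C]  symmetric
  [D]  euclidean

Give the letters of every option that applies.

none

(A) not transitive: a R c and c R d but not a R d.
(B) not serial: b has no R-successor.
(C) not symmetric: a R c but not c R a.
(D) not euclidean: a R c and a R a but not c R a.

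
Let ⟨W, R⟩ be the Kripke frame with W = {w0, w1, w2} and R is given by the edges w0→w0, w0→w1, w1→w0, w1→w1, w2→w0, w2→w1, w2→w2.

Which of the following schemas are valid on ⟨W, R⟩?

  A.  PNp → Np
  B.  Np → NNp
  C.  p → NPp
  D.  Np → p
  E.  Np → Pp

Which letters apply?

R is reflexive: each world relates to itself.
R is not symmetric: w2 R w0 but not w0 R w2.
R is transitive: R is closed under composition.
R is not euclidean: w2 R w0 and w2 R w2 but not w0 R w2.
R is serial: every world has an R-successor.
(A) PNp → Np is the dual of axiom 5, which corresponds to the euclidean property. R is not euclidean — not valid.
(B) axiom 4: valid iff R is transitive. R is transitive — valid.
(C) p → NPp is axiom B; it is valid on a frame exactly when R is symmetric. R is not symmetric, so not valid.
(D) Np → p (axiom T) characterises the reflexive frames. R is reflexive — valid.
(E) axiom D: valid iff R is serial. R is serial — valid.

B, D, E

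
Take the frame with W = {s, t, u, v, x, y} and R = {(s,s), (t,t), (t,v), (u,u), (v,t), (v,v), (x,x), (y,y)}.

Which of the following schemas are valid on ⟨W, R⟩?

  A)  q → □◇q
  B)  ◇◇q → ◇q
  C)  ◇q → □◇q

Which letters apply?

A, B, C

R is symmetric: every R-edge is matched by its reverse.
R is transitive: R is closed under composition.
R is euclidean: any two R-successors of the same world are R-related.
(A) q → □◇q is axiom B; it is valid on a frame exactly when R is symmetric. R is symmetric, so valid.
(B) the dual of axiom 4: valid iff R is transitive. R is transitive — valid.
(C) axiom 5: valid iff R is euclidean. R is euclidean — valid.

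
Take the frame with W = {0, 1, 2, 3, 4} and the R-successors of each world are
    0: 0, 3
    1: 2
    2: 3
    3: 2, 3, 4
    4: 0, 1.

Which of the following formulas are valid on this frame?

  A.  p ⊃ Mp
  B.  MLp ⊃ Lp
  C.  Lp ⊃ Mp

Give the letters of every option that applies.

C

R is not reflexive: not 1 R 1.
R is not euclidean: 0 R 3 and 0 R 0 but not 3 R 0.
R is serial: every world has an R-successor.
(A) p ⊃ Mp is the dual of axiom T; it is valid on a frame exactly when R is reflexive. R is not reflexive, so not valid.
(B) MLp ⊃ Lp is the dual of axiom 5; it is valid on a frame exactly when R is euclidean. R is not euclidean, so not valid.
(C) Lp ⊃ Mp is axiom D; it is valid on a frame exactly when R is serial. R is serial, so valid.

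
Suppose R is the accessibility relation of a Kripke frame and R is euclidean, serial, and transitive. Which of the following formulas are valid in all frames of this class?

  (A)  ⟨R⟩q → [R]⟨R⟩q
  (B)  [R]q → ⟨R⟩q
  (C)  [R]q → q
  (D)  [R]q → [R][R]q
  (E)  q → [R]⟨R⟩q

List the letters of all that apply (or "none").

(A) ⟨R⟩q → [R]⟨R⟩q is axiom 5; it is valid on a frame exactly when R is euclidean. Every such R is euclidean, so valid.
(B) [R]q → ⟨R⟩q is axiom D; it is valid on a frame exactly when R is serial. Every such R is serial, so valid.
(C) [R]q → q is axiom T, which corresponds to reflexivity. Such an R need not be reflexive — not valid.
(D) [R]q → [R][R]q is axiom 4, which corresponds to transitivity. Every such R is transitive — valid.
(E) q → [R]⟨R⟩q is axiom B, which corresponds to symmetry. Such an R need not be symmetric — not valid.

A, B, D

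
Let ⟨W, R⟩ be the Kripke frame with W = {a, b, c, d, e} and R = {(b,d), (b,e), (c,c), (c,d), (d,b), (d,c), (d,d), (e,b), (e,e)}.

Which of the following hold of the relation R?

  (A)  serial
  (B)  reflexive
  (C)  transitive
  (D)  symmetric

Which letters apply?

D

(A) not serial: a has no R-successor.
(B) not reflexive: not a R a.
(C) not transitive: b R d and d R b but not b R b.
(D) symmetric: every R-edge is matched by its reverse.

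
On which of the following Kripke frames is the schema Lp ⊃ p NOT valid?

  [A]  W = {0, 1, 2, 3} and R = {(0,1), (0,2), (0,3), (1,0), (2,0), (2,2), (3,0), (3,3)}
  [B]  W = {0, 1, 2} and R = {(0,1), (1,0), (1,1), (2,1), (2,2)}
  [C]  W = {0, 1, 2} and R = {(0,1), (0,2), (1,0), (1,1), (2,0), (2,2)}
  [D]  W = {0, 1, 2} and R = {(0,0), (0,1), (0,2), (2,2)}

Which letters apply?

A, B, C, D

The schema Lp ⊃ p is axiom T; it is valid on a frame iff R is reflexive.
(A) R is not reflexive (not 0 R 0), so the schema fails here.
(B) R is not reflexive (not 0 R 0), so the schema fails here.
(C) R is not reflexive (not 0 R 0), so the schema fails here.
(D) R is not reflexive (not 1 R 1), so the schema fails here.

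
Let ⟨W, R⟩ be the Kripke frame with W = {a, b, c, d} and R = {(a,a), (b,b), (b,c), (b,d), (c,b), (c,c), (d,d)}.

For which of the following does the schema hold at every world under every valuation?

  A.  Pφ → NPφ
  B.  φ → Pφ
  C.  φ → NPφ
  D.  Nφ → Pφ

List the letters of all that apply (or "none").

B, D

R is reflexive: each world relates to itself.
R is not symmetric: b R d but not d R b.
R is not euclidean: b R c and b R d but not c R d.
R is serial: every world has an R-successor.
(A) axiom 5: valid iff R is euclidean. R is not euclidean — not valid.
(B) φ → Pφ is the dual of axiom T; it is valid on a frame exactly when R is reflexive. R is reflexive, so valid.
(C) axiom B: valid iff R is symmetric. R is not symmetric — not valid.
(D) Nφ → Pφ is axiom D, which corresponds to seriality. R is serial — valid.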